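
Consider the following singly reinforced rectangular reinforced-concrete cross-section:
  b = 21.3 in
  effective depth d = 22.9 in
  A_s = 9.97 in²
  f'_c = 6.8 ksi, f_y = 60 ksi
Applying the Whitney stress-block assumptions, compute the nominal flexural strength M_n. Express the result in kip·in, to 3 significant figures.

T = A_s f_y = 9.97 × 60 = 598.2 kips.
a = T/(0.85 f'_c b) = 598.2/(0.85 × 6.8 × 21.3) = 4.859 in.
M_n = T(d − a/2) = 598.2 × (22.9 − 2.4295) = 12245.5 kip·in.

M_n ≈ 12200 kip·in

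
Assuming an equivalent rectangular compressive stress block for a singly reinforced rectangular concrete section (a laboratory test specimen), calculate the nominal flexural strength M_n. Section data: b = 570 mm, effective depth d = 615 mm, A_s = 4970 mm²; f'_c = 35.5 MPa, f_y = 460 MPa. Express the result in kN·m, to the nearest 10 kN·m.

M_n ≈ 1250 kN·m

T = A_s f_y = 4970 × 460 = 2286200 N = 2286.2 kN.
From C = T: a = T/(0.85 f'_c b) = 2286200/(0.85 × 35.5 × 570) = 132.92 mm.
M_n = T(d − a/2) = 2286.2 kN × (615 − 66.46) mm = 1254.07 kN·m.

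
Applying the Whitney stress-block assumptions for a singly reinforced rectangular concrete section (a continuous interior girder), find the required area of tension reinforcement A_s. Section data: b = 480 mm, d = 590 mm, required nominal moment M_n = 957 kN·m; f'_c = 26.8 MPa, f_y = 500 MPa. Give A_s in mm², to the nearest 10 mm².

With M_n = 0.85 f'_c a b (d − a/2), solve the quadratic for a:
a = d − √(d² − 2M_n/(0.85 f'_c b)) = 590 − √(590² − 2 × 957×10⁶/(0.85 × 26.8 × 480)) = 174.00 mm.
A_s = 0.85 f'_c a b / f_y = 0.85 × 26.8 × 174.00 × 480 / 500 = 3805.2 mm².

A_s ≈ 3810 mm²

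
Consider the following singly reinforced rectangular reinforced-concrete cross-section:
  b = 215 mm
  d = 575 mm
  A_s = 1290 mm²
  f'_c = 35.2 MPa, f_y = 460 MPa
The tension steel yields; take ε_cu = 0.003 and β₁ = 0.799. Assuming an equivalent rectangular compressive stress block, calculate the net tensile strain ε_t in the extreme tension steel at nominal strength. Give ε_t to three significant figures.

ε_t ≈ 0.0119

a = A_s f_y/(0.85 f'_c b) = 92.25 mm.
β₁ = 0.799, so c = a/β₁ = 92.25/0.799 = 115.46 mm.
From the linear strain diagram with ε_cu = 0.003: ε_t = 0.003 (d − c)/c = 0.003 × (575 − 115.46)/115.46 = 0.0119.
Since ε_t ≥ 0.005, the section is tension-controlled.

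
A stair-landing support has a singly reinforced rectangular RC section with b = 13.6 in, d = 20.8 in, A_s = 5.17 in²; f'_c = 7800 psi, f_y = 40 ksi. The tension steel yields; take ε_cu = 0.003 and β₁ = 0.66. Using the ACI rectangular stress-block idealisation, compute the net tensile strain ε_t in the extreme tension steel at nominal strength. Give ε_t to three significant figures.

ε_t ≈ 0.0150

a = A_s f_y/(0.85 f'_c b) = 2.293 in.
β₁ = 0.66, so c = a/β₁ = 2.293/0.66 = 3.474 in.
From the linear strain diagram with ε_cu = 0.003: ε_t = 0.003 (d − c)/c = 0.003 × (20.8 − 3.474)/3.474 = 0.0150.
Since ε_t ≥ 0.005, the section is tension-controlled.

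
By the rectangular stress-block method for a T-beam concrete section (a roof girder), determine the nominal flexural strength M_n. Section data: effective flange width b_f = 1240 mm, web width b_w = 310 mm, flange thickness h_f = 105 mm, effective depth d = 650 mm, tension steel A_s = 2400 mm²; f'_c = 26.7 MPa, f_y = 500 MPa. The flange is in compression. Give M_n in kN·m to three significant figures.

M_n ≈ 754 kN·m

Tension: T = A_s f_y = 2400 × 500 = 1200000 N.
Try a within the flange: a = T/(0.85 f'_c b_f) = 1200000/(0.85 × 26.7 × 1240) = 42.64 mm.
Since a = 42.64 ≤ h_f = 105 mm, the stress block lies entirely in the flange; analyse as a rectangular beam of width b_f.
M_n = T(d − a/2) = 1200000 × (650 − 21.32) = 754.42 × 10⁶ N·mm.
M_n = 754.42 kN·m.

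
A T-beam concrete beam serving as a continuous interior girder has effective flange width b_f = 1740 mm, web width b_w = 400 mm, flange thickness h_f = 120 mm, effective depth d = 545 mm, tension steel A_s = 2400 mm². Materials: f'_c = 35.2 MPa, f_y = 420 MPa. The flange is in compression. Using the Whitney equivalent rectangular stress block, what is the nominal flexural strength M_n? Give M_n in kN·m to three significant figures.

M_n ≈ 540 kN·m

Tension: T = A_s f_y = 2400 × 420 = 1008000 N.
Try a within the flange: a = T/(0.85 f'_c b_f) = 1008000/(0.85 × 35.2 × 1740) = 19.36 mm.
Since a = 19.36 ≤ h_f = 120 mm, the stress block lies entirely in the flange; analyse as a rectangular beam of width b_f.
M_n = T(d − a/2) = 1008000 × (545 − 9.68) = 539.60 × 10⁶ N·mm.
M_n = 539.60 kN·m.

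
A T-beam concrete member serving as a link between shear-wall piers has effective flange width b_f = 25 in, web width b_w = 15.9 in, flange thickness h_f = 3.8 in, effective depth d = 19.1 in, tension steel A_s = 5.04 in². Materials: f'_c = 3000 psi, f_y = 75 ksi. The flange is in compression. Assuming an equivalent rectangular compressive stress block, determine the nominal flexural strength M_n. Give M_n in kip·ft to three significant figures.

Tension: T = A_s f_y = 5.04 × 75 = 378 kips.
Try a within the flange: a = T/(0.85 f'_c b_f) = 378/(0.85 × 3 × 25) = 5.929 in.
a = 5.929 > h_f = 3.8 in: the block extends into the web. Split into flange-overhang and web parts.
C_f = 0.85 f'_c (b_f − b_w) h_f = 0.85 × 3 × (25 − 15.9) × 3.8 = 88.2 kips.
Remaining web compression depth: a_w = (T − C_f)/(0.85 f'_c b_w) = (378 − 88.2)/(0.85 × 3 × 15.9) = 7.148 in.
M_n = C_f(d − h_f/2) + (T − C_f)(d − a_w/2) = 88.2 × (19.1 − 1.9) + 289.8 × (19.1 − 3.574) = 1517.0 + 4499.4 = 6016.4 kip·in.
M_n = 6016.4/12 = 501.37 kip·ft.

M_n ≈ 501 kip·ft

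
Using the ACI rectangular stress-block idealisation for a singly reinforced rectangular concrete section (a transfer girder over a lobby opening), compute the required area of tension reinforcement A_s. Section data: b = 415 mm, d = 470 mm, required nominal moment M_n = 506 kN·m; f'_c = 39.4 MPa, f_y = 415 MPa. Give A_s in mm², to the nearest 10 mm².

A_s ≈ 2850 mm²

With M_n = 0.85 f'_c a b (d − a/2), solve the quadratic for a:
a = d − √(d² − 2M_n/(0.85 f'_c b)) = 470 − √(470² − 2 × 506×10⁶/(0.85 × 39.4 × 415)) = 85.18 mm.
A_s = 0.85 f'_c a b / f_y = 0.85 × 39.4 × 85.18 × 415 / 415 = 2852.7 mm².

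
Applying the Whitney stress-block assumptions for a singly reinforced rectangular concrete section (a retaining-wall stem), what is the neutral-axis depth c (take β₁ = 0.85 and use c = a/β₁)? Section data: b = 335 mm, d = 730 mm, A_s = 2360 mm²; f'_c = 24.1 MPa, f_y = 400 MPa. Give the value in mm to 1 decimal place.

c ≈ 161.8 mm

T = A_s f_y = 2360 × 400 = 944000 N = 944 kN.
Setting C = 0.85 f'_c a b equal to T: a = 944000/(0.85 × 24.1 × 335) = 137.560 mm.
With β₁ = 0.85, c = a/β₁ = 137.560/0.85 = 161.8 mm.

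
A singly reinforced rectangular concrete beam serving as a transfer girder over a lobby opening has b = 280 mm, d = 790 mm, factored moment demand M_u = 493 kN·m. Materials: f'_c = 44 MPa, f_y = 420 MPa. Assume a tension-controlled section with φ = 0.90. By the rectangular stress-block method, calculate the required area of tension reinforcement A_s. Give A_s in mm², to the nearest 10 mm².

M_n = M_u/φ = 493/0.90 = 547.778 kN·m.
With M_n = 0.85 f'_c a b (d − a/2), solve the quadratic for a:
a = d − √(d² − 2M_n/(0.85 f'_c b)) = 790 − √(790² − 2 × 547.778×10⁶/(0.85 × 44 × 280)) = 69.25 mm.
A_s = 0.85 f'_c a b / f_y = 0.85 × 44 × 69.25 × 280 / 420 = 1726.6 mm².

A_s ≈ 1730 mm²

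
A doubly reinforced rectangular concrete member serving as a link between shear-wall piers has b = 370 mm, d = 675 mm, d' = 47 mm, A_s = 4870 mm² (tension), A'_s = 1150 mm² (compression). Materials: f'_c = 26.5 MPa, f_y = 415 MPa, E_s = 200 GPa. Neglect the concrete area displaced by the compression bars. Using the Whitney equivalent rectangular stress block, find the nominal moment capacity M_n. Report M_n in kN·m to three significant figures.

Assume both tension and compression steel yield.
Net tension couple steel: A_s − A'_s = 3720 mm².
a = (A_s − A'_s) f_y / (0.85 f'_c b) = 1543800/(0.85 × 26.5 × 370) = 185.24 mm.
c = a/β₁ = 185.24/0.85 = 217.93 mm; ε'_s = 0.003(c − d')/c = 0.0024 ≥ f_y/E_s = 0.0021, so compression steel does yield.
M_n = (A_s − A'_s) f_y (d − a/2) + A'_s f_y (d − d') = [1543800 × (675 − 92.62) + 477250 × (675 − 47)] × 10⁻⁶ = 899.08 + 299.71 = 1198.79 kN·m.

M_n ≈ 1200 kN·m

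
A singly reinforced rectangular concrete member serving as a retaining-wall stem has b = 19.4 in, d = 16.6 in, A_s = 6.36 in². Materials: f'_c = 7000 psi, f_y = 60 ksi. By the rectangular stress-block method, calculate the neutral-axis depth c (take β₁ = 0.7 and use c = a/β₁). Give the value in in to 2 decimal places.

T = A_s f_y = 6.36 × 60 = 381.6 kips.
a = T/(0.85 f'_c b) = 381.6/(0.85 × 7 × 19.4) = 3.3059 in.
With β₁ = 0.7, c = a/β₁ = 3.3059/0.7 = 4.72 in.

c ≈ 4.72 in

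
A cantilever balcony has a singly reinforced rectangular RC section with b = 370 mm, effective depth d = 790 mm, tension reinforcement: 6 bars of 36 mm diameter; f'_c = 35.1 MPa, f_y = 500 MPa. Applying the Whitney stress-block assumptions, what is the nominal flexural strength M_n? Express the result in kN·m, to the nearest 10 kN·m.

M_n ≈ 1990 kN·m

A_s = 6 × 1018 = 6108 mm².
T = A_s f_y = 6108 × 500 = 3054000 N = 3054 kN.
From C = T: a = T/(0.85 f'_c b) = 3054000/(0.85 × 35.1 × 370) = 276.66 mm.
M_n = T(d − a/2) = 3054 kN × (790 − 138.33) mm = 1990.20 kN·m.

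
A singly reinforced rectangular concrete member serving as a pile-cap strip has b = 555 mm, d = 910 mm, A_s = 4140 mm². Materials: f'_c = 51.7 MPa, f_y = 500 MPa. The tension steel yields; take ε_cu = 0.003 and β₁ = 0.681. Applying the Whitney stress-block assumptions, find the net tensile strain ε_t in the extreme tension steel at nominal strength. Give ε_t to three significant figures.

ε_t ≈ 0.0189

a = A_s f_y/(0.85 f'_c b) = 84.87 mm.
β₁ = 0.681, so c = a/β₁ = 84.87/0.681 = 124.63 mm.
From the linear strain diagram with ε_cu = 0.003: ε_t = 0.003 (d − c)/c = 0.003 × (910 − 124.63)/124.63 = 0.0189.
Since ε_t ≥ 0.005, the section is tension-controlled.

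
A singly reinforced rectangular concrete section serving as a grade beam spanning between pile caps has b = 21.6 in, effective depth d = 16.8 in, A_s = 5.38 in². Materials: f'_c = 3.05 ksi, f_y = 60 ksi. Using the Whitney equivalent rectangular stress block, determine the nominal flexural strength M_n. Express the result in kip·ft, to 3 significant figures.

M_n ≈ 374 kip·ft

T = A_s f_y = 5.38 × 60 = 322.8 kips.
a = T/(0.85 f'_c b) = 322.8/(0.85 × 3.05 × 21.6) = 5.764 in.
M_n = T(d − a/2) = 322.8 × (16.8 − 2.882) = 4492.7 kip·in = 4492.7/12 = 374.39 kip·ft.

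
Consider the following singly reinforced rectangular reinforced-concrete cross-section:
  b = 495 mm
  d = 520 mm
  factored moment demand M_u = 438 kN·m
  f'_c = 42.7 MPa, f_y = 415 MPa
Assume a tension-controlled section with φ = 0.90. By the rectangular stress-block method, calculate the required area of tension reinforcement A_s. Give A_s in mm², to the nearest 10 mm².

A_s ≈ 2380 mm²

M_n = M_u/φ = 438/0.90 = 486.667 kN·m.
With M_n = 0.85 f'_c a b (d − a/2), solve the quadratic for a:
a = d − √(d² − 2M_n/(0.85 f'_c b)) = 520 − √(520² − 2 × 486.667×10⁶/(0.85 × 42.7 × 495)) = 55.00 mm.
A_s = 0.85 f'_c a b / f_y = 0.85 × 42.7 × 55.00 × 495 / 415 = 2381.0 mm².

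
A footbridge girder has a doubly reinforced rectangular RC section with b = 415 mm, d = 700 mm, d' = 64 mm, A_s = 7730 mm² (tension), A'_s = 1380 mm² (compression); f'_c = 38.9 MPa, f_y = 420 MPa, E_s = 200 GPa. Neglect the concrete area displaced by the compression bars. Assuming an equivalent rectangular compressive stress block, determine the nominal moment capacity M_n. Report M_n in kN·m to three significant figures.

M_n ≈ 1980 kN·m

Assume both tension and compression steel yield.
Net tension couple steel: A_s − A'_s = 6350 mm².
a = (A_s − A'_s) f_y / (0.85 f'_c b) = 2667000/(0.85 × 38.9 × 415) = 194.36 mm.
c = a/β₁ = 194.36/0.772 = 251.76 mm; ε'_s = 0.003(c − d')/c = 0.0022 ≥ f_y/E_s = 0.0021, so compression steel does yield.
M_n = (A_s − A'_s) f_y (d − a/2) + A'_s f_y (d − d') = [2667000 × (700 − 97.18) + 579600 × (700 − 64)] × 10⁻⁶ = 1607.72 + 368.63 = 1976.35 kN·m.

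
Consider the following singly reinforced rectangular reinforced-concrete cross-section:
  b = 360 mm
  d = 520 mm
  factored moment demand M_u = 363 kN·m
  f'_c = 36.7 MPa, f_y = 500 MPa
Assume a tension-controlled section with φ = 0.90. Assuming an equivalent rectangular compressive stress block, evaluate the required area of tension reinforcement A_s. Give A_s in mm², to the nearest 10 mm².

M_n = M_u/φ = 363/0.90 = 403.333 kN·m.
With M_n = 0.85 f'_c a b (d − a/2), solve the quadratic for a:
a = d − √(d² − 2M_n/(0.85 f'_c b)) = 520 − √(520² − 2 × 403.333×10⁶/(0.85 × 36.7 × 360)) = 74.39 mm.
A_s = 0.85 f'_c a b / f_y = 0.85 × 36.7 × 74.39 × 360 / 500 = 1670.8 mm².

A_s ≈ 1670 mm²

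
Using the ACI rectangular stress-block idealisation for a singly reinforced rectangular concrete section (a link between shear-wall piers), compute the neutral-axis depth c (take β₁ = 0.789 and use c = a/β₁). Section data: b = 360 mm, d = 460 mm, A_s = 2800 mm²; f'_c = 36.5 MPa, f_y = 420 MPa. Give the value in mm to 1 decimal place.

c ≈ 133.4 mm

T = A_s f_y = 2800 × 420 = 1176000 N = 1176 kN.
Setting C = 0.85 f'_c a b equal to T: a = 1176000/(0.85 × 36.5 × 360) = 105.291 mm.
With β₁ = 0.789, c = a/β₁ = 105.291/0.789 = 133.4 mm.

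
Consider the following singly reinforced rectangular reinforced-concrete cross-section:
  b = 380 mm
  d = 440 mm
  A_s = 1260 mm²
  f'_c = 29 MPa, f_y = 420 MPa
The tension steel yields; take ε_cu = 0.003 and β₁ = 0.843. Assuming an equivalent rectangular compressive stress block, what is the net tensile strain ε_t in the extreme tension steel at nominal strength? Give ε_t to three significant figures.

a = A_s f_y/(0.85 f'_c b) = 56.50 mm.
β₁ = 0.843, so c = a/β₁ = 56.50/0.843 = 67.02 mm.
From the linear strain diagram with ε_cu = 0.003: ε_t = 0.003 (d − c)/c = 0.003 × (440 − 67.02)/67.02 = 0.0167.
Since ε_t ≥ 0.005, the section is tension-controlled.

ε_t ≈ 0.0167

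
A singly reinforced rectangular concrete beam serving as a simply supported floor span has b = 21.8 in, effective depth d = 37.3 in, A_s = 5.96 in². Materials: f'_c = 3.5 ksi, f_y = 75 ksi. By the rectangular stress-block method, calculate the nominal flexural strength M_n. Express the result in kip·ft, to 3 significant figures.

T = A_s f_y = 5.96 × 75 = 447 kips.
a = T/(0.85 f'_c b) = 447/(0.85 × 3.5 × 21.8) = 6.892 in.
M_n = T(d − a/2) = 447 × (37.3 − 3.446) = 15132.7 kip·in = 15132.7/12 = 1261.06 kip·ft.

M_n ≈ 1260 kip·ft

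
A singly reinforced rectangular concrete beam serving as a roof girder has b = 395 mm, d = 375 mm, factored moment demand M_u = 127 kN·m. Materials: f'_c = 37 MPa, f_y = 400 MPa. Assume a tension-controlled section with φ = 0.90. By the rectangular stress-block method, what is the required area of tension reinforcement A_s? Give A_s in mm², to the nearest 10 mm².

M_n = M_u/φ = 127/0.90 = 141.111 kN·m.
With M_n = 0.85 f'_c a b (d − a/2), solve the quadratic for a:
a = d − √(d² − 2M_n/(0.85 f'_c b)) = 375 − √(375² − 2 × 141.111×10⁶/(0.85 × 37 × 395)) = 31.62 mm.
A_s = 0.85 f'_c a b / f_y = 0.85 × 37 × 31.62 × 395 / 400 = 982.0 mm².

A_s ≈ 980 mm²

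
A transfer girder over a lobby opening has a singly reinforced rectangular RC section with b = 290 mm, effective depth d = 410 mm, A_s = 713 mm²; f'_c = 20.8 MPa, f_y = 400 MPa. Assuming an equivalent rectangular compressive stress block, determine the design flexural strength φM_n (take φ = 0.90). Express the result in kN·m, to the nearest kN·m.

φM_n ≈ 98 kN·m

T = A_s f_y = 713 × 400 = 285200 N = 285.2 kN.
From C = T: a = T/(0.85 f'_c b) = 285200/(0.85 × 20.8 × 290) = 55.62 mm.
M_n = T(d − a/2) = 285.2 kN × (410 − 27.81) mm = 109.00 kN·m.
φM_n = 0.90 × 109.00 = 98.10 kN·m.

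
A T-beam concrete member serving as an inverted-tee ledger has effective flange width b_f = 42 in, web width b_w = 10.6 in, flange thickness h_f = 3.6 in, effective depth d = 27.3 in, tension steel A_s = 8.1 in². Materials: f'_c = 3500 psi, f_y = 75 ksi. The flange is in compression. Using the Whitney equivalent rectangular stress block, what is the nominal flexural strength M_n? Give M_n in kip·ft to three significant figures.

M_n ≈ 1230 kip·ft

Tension: T = A_s f_y = 8.1 × 75 = 607.5 kips.
Try a within the flange: a = T/(0.85 f'_c b_f) = 607.5/(0.85 × 3.5 × 42) = 4.862 in.
a = 4.862 > h_f = 3.6 in: the block extends into the web. Split into flange-overhang and web parts.
C_f = 0.85 f'_c (b_f − b_w) h_f = 0.85 × 3.5 × (42 − 10.6) × 3.6 = 336.3 kips.
Remaining web compression depth: a_w = (T − C_f)/(0.85 f'_c b_w) = (607.5 − 336.3)/(0.85 × 3.5 × 10.6) = 8.600 in.
M_n = C_f(d − h_f/2) + (T − C_f)(d − a_w/2) = 336.3 × (27.3 − 1.8) + 271.2 × (27.3 − 4.3) = 8575.7 + 6237.6 = 14813.3 kip·in.
M_n = 14813.3/12 = 1234.44 kip·ft.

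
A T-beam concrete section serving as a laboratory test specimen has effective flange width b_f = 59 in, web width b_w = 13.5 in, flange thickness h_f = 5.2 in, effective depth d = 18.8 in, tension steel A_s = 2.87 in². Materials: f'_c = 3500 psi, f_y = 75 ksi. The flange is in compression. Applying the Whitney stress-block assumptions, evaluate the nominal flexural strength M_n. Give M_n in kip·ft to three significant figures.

Tension: T = A_s f_y = 2.87 × 75 = 215.25 kips.
Try a within the flange: a = T/(0.85 f'_c b_f) = 215.25/(0.85 × 3.5 × 59) = 1.226 in.
Since a = 1.226 ≤ h_f = 5.2 in, the stress block lies entirely in the flange; analyse as a rectangular beam of width b_f.
M_n = T(d − a/2) = 215.25 × (18.8 − 0.613) = 3914.8 kip·in.
M_n = 3914.8/12 = 326.23 kip·ft.

M_n ≈ 326 kip·ft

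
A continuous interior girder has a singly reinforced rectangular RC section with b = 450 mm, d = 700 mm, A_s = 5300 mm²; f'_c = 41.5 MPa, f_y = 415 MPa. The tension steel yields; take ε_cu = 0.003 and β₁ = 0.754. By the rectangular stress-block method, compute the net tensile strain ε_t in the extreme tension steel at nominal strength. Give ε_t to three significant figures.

ε_t ≈ 0.00843

a = A_s f_y/(0.85 f'_c b) = 138.56 mm.
β₁ = 0.754, so c = a/β₁ = 138.56/0.754 = 183.77 mm.
From the linear strain diagram with ε_cu = 0.003: ε_t = 0.003 (d − c)/c = 0.003 × (700 − 183.77)/183.77 = 0.00843.
Since ε_t ≥ 0.005, the section is tension-controlled.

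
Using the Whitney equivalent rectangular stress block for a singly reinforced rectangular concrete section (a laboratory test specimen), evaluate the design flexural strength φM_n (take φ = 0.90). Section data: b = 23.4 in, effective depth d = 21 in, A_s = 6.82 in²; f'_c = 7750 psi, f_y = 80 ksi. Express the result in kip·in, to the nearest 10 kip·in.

φM_n ≈ 9440 kip·in

T = A_s f_y = 6.82 × 80 = 545.6 kips.
a = T/(0.85 f'_c b) = 545.6/(0.85 × 7.75 × 23.4) = 3.539 in.
M_n = T(d − a/2) = 545.6 × (21 − 1.7695) = 10492.2 kip·in.
φM_n = 0.90 × 10492.2 = 9443.0 kip·in.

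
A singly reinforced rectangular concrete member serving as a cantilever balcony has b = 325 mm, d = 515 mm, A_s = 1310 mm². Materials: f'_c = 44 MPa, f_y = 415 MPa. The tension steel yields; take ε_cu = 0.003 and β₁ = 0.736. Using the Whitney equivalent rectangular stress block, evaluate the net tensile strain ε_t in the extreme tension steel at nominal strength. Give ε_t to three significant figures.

ε_t ≈ 0.0224

a = A_s f_y/(0.85 f'_c b) = 44.73 mm.
β₁ = 0.736, so c = a/β₁ = 44.73/0.736 = 60.77 mm.
From the linear strain diagram with ε_cu = 0.003: ε_t = 0.003 (d − c)/c = 0.003 × (515 − 60.77)/60.77 = 0.0224.
Since ε_t ≥ 0.005, the section is tension-controlled.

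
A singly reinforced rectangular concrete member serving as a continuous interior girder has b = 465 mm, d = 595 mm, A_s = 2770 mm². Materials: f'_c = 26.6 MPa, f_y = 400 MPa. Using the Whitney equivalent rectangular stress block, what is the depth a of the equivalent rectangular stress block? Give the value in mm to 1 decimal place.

T = A_s f_y = 2770 × 400 = 1108000 N = 1108 kN.
Setting C = 0.85 f'_c a b equal to T: a = 1108000/(0.85 × 26.6 × 465) = 105.4 mm.

a ≈ 105.4 mm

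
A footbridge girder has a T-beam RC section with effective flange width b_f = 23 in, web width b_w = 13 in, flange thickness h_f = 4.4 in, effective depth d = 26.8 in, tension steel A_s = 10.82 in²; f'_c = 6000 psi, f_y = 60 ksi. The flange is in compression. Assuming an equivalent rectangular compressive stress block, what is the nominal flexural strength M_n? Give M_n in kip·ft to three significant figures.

Tension: T = A_s f_y = 10.82 × 60 = 649.2 kips.
Try a within the flange: a = T/(0.85 f'_c b_f) = 649.2/(0.85 × 6 × 23) = 5.535 in.
a = 5.535 > h_f = 4.4 in: the block extends into the web. Split into flange-overhang and web parts.
C_f = 0.85 f'_c (b_f − b_w) h_f = 0.85 × 6 × (23 − 13) × 4.4 = 224.4 kips.
Remaining web compression depth: a_w = (T − C_f)/(0.85 f'_c b_w) = (649.2 − 224.4)/(0.85 × 6 × 13) = 6.407 in.
M_n = C_f(d − h_f/2) + (T − C_f)(d − a_w/2) = 224.4 × (26.8 − 2.2) + 424.8 × (26.8 − 3.2035) = 5520.2 + 10023.8 = 15544.0 kip·in.
M_n = 15544.0/12 = 1295.33 kip·ft.

M_n ≈ 1300 kip·ft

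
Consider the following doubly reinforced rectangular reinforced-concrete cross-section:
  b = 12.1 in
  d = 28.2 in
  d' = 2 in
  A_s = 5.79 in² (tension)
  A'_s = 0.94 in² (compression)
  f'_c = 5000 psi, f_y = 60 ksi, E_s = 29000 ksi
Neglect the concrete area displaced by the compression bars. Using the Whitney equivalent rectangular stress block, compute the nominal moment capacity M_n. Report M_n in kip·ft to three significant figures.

M_n ≈ 738 kip·ft

Assume both steels yield.
a = (A_s − A'_s) f_y/(0.85 f'_c b) = (5.79 − 0.94) × 60/(0.85 × 5 × 12.1) = 5.659 in.
c = a/β₁ = 5.659/0.8 = 7.074 in; ε'_s = 0.003(c − d')/c = 0.0022 ≥ ε_y = 0.0021, so the compression steel yields.
M_n = (A_s − A'_s) f_y (d − a/2) + A'_s f_y (d − d') = 291 × (28.2 − 2.8295) + 56.4 × (28.2 − 2) = 7382.8 + 1477.7 = 8860.5 kip·in = 8860.5/12 = 738.38 kip·ft.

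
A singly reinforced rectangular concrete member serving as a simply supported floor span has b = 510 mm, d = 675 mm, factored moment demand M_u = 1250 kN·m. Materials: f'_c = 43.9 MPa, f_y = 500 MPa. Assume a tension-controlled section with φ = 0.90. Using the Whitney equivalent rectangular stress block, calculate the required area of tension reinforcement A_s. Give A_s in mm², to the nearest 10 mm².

A_s ≈ 4510 mm²

M_n = M_u/φ = 1250/0.90 = 1388.89 kN·m.
With M_n = 0.85 f'_c a b (d − a/2), solve the quadratic for a:
a = d − √(d² − 2M_n/(0.85 f'_c b)) = 675 − √(675² − 2 × 1388.89×10⁶/(0.85 × 43.9 × 510)) = 118.53 mm.
A_s = 0.85 f'_c a b / f_y = 0.85 × 43.9 × 118.53 × 510 / 500 = 4511.4 mm².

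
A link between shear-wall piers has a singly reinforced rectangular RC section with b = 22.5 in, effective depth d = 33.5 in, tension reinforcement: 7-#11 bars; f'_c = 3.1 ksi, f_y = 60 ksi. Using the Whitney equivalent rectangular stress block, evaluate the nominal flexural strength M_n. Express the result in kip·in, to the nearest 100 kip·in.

M_n ≈ 18300 kip·in

A_s = 7 × 1.56 = 10.92 in².
T = A_s f_y = 10.92 × 60 = 655.2 kips.
a = T/(0.85 f'_c b) = 655.2/(0.85 × 3.1 × 22.5) = 11.051 in.
M_n = T(d − a/2) = 655.2 × (33.5 − 5.5255) = 18328.9 kip·in.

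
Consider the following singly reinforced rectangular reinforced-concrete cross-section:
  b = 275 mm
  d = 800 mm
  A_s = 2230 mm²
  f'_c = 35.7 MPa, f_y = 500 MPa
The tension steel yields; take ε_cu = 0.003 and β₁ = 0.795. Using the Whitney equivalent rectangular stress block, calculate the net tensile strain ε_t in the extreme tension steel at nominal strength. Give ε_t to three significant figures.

a = A_s f_y/(0.85 f'_c b) = 133.61 mm.
β₁ = 0.795, so c = a/β₁ = 133.61/0.795 = 168.06 mm.
From the linear strain diagram with ε_cu = 0.003: ε_t = 0.003 (d − c)/c = 0.003 × (800 − 168.06)/168.06 = 0.0113.
Since ε_t ≥ 0.005, the section is tension-controlled.

ε_t ≈ 0.0113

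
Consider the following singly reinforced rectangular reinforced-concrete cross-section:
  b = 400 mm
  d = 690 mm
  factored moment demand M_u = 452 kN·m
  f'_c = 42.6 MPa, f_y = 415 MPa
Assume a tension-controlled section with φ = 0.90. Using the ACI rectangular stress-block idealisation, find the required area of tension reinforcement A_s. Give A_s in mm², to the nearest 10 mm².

M_n = M_u/φ = 452/0.90 = 502.222 kN·m.
With M_n = 0.85 f'_c a b (d − a/2), solve the quadratic for a:
a = d − √(d² − 2M_n/(0.85 f'_c b)) = 690 − √(690² − 2 × 502.222×10⁶/(0.85 × 42.6 × 400)) = 52.23 mm.
A_s = 0.85 f'_c a b / f_y = 0.85 × 42.6 × 52.23 × 400 / 415 = 1822.9 mm².

A_s ≈ 1820 mm²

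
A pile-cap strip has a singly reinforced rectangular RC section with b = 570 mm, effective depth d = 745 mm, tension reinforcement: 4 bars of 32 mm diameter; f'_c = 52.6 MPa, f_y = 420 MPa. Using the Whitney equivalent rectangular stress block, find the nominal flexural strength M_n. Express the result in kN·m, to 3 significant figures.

A_s = 4 × 804 = 3216 mm².
T = A_s f_y = 3216 × 420 = 1350720 N = 1350.72 kN.
From C = T: a = T/(0.85 f'_c b) = 1350720/(0.85 × 52.6 × 570) = 53.00 mm.
M_n = T(d − a/2) = 1350.72 kN × (745 − 26.5) mm = 970.49 kN·m.

M_n ≈ 970 kN·m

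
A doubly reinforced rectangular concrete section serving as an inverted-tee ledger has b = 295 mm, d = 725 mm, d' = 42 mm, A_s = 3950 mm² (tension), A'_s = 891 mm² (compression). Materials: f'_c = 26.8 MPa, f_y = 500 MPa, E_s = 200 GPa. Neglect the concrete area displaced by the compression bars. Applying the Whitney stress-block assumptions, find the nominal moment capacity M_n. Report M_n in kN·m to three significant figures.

Assume both tension and compression steel yield.
Net tension couple steel: A_s − A'_s = 3059 mm².
a = (A_s − A'_s) f_y / (0.85 f'_c b) = 1529500/(0.85 × 26.8 × 295) = 227.60 mm.
c = a/β₁ = 227.60/0.85 = 267.76 mm; ε'_s = 0.003(c − d')/c = 0.0025 ≥ f_y/E_s = 0.0025, so compression steel does yield.
M_n = (A_s − A'_s) f_y (d − a/2) + A'_s f_y (d − d') = [1529500 × (725 − 113.8) + 445500 × (725 − 42)] × 10⁻⁶ = 934.83 + 304.28 = 1239.11 kN·m.

M_n ≈ 1240 kN·m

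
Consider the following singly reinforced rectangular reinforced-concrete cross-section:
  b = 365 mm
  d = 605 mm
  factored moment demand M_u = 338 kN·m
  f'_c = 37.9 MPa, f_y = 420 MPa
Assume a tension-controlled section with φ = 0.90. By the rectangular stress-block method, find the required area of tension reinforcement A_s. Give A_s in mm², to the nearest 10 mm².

M_n = M_u/φ = 338/0.90 = 375.556 kN·m.
With M_n = 0.85 f'_c a b (d − a/2), solve the quadratic for a:
a = d − √(d² − 2M_n/(0.85 f'_c b)) = 605 − √(605² − 2 × 375.556×10⁶/(0.85 × 37.9 × 365)) = 55.32 mm.
A_s = 0.85 f'_c a b / f_y = 0.85 × 37.9 × 55.32 × 365 / 420 = 1548.8 mm².

A_s ≈ 1550 mm²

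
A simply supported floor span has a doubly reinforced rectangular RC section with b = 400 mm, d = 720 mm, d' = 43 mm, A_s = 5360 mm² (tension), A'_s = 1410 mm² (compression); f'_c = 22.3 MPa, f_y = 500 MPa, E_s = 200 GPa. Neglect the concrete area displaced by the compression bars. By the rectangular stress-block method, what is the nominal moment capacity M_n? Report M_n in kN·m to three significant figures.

M_n ≈ 1640 kN·m

Assume both tension and compression steel yield.
Net tension couple steel: A_s − A'_s = 3950 mm².
a = (A_s − A'_s) f_y / (0.85 f'_c b) = 1975000/(0.85 × 22.3 × 400) = 260.49 mm.
c = a/β₁ = 260.49/0.85 = 306.46 mm; ε'_s = 0.003(c − d')/c = 0.0026 ≥ f_y/E_s = 0.0025, so compression steel does yield.
M_n = (A_s − A'_s) f_y (d − a/2) + A'_s f_y (d − d') = [1975000 × (720 − 130.245) + 705000 × (720 − 43)] × 10⁻⁶ = 1164.77 + 477.29 = 1642.06 kN·m.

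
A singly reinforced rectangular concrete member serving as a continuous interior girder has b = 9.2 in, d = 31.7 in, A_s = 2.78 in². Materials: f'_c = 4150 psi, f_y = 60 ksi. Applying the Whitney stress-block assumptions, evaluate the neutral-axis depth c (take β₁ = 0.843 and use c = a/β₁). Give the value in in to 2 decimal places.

T = A_s f_y = 2.78 × 60 = 166.8 kips.
a = T/(0.85 f'_c b) = 166.8/(0.85 × 4.15 × 9.2) = 5.1397 in.
With β₁ = 0.843, c = a/β₁ = 5.1397/0.843 = 6.10 in.

c ≈ 6.10 in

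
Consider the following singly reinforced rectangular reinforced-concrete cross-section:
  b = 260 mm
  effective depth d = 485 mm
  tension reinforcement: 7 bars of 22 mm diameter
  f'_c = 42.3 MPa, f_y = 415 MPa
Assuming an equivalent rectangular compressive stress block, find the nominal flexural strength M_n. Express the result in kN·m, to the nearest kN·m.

A_s = 7 × 380 = 2660 mm².
T = A_s f_y = 2660 × 415 = 1103900 N = 1103.9 kN.
From C = T: a = T/(0.85 f'_c b) = 1103900/(0.85 × 42.3 × 260) = 118.09 mm.
M_n = T(d − a/2) = 1103.9 kN × (485 − 59.045) mm = 470.21 kN·m.

M_n ≈ 470 kN·m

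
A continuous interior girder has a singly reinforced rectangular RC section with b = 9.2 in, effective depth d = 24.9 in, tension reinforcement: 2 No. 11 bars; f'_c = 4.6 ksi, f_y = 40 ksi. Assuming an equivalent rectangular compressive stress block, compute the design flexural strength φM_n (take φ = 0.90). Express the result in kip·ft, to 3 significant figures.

φM_n ≈ 217 kip·ft

A_s = 2 × 1.56 = 3.12 in².
T = A_s f_y = 3.12 × 40 = 124.8 kips.
a = T/(0.85 f'_c b) = 124.8/(0.85 × 4.6 × 9.2) = 3.469 in.
M_n = T(d − a/2) = 124.8 × (24.9 − 1.7345) = 2891.1 kip·in = 2891.1/12 = 240.93 kip·ft.
φM_n = 0.90 × 240.93 = 216.84 kip·ft.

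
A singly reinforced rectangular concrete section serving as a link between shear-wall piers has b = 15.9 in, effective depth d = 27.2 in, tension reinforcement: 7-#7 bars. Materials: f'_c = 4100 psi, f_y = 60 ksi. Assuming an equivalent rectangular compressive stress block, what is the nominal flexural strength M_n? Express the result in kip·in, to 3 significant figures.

A_s = 7 × 0.6 = 4.2 in².
T = A_s f_y = 4.2 × 60 = 252 kips.
a = T/(0.85 f'_c b) = 252/(0.85 × 4.1 × 15.9) = 4.548 in.
M_n = T(d − a/2) = 252 × (27.2 − 2.274) = 6281.4 kip·in.

M_n ≈ 6280 kip·in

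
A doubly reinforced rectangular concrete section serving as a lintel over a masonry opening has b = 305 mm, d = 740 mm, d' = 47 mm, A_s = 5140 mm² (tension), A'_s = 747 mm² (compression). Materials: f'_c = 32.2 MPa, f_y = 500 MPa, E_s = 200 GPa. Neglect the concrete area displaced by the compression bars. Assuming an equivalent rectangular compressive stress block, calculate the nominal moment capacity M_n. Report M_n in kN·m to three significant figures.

Assume both tension and compression steel yield.
Net tension couple steel: A_s − A'_s = 4393 mm².
a = (A_s − A'_s) f_y / (0.85 f'_c b) = 2196500/(0.85 × 32.2 × 305) = 263.12 mm.
c = a/β₁ = 263.12/0.82 = 320.88 mm; ε'_s = 0.003(c − d')/c = 0.0026 ≥ f_y/E_s = 0.0025, so compression steel does yield.
M_n = (A_s − A'_s) f_y (d − a/2) + A'_s f_y (d − d') = [2196500 × (740 − 131.56) + 373500 × (740 − 47)] × 10⁻⁶ = 1336.44 + 258.84 = 1595.28 kN·m.

M_n ≈ 1600 kN·m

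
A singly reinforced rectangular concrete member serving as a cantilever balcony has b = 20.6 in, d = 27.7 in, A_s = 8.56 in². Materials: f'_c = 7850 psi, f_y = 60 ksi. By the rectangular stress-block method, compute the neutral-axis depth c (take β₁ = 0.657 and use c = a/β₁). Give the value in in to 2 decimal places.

c ≈ 5.69 in

T = A_s f_y = 8.56 × 60 = 513.6 kips.
a = T/(0.85 f'_c b) = 513.6/(0.85 × 7.85 × 20.6) = 3.7365 in.
With β₁ = 0.657, c = a/β₁ = 3.7365/0.657 = 5.69 in.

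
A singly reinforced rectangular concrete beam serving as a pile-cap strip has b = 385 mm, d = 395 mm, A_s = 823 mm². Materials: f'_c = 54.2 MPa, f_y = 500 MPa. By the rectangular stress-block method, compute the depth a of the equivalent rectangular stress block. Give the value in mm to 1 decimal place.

a ≈ 23.2 mm

T = A_s f_y = 823 × 500 = 411500 N = 411.5 kN.
Setting C = 0.85 f'_c a b equal to T: a = 411500/(0.85 × 54.2 × 385) = 23.2 mm.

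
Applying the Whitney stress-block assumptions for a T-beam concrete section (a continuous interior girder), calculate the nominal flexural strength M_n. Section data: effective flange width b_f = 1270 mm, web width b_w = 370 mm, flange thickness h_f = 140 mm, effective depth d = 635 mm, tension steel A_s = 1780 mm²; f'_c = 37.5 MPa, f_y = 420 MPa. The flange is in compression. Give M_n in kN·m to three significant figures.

Tension: T = A_s f_y = 1780 × 420 = 747600 N.
Try a within the flange: a = T/(0.85 f'_c b_f) = 747600/(0.85 × 37.5 × 1270) = 18.47 mm.
Since a = 18.47 ≤ h_f = 140 mm, the stress block lies entirely in the flange; analyse as a rectangular beam of width b_f.
M_n = T(d − a/2) = 747600 × (635 − 9.235) = 467.82 × 10⁶ N·mm.
M_n = 467.82 kN·m.

M_n ≈ 468 kN·m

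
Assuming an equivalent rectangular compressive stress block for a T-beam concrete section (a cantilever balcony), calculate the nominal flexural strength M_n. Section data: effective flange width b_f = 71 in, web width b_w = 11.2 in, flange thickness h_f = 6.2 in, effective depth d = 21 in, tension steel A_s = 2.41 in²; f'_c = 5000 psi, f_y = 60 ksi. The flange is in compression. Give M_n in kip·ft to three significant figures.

M_n ≈ 250 kip·ft

Tension: T = A_s f_y = 2.41 × 60 = 144.6 kips.
Try a within the flange: a = T/(0.85 f'_c b_f) = 144.6/(0.85 × 5 × 71) = 0.479 in.
Since a = 0.479 ≤ h_f = 6.2 in, the stress block lies entirely in the flange; analyse as a rectangular beam of width b_f.
M_n = T(d − a/2) = 144.6 × (21 − 0.2395) = 3002.0 kip·in.
M_n = 3002.0/12 = 250.17 kip·ft.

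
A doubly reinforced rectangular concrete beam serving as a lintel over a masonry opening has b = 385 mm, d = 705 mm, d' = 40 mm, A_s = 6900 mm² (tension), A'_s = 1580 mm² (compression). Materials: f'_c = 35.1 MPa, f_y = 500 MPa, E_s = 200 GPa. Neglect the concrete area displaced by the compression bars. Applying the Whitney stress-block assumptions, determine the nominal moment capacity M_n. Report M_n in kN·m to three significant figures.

M_n ≈ 2090 kN·m

Assume both tension and compression steel yield.
Net tension couple steel: A_s − A'_s = 5320 mm².
a = (A_s − A'_s) f_y / (0.85 f'_c b) = 2660000/(0.85 × 35.1 × 385) = 231.58 mm.
c = a/β₁ = 231.58/0.799 = 289.84 mm; ε'_s = 0.003(c − d')/c = 0.0026 ≥ f_y/E_s = 0.0025, so compression steel does yield.
M_n = (A_s − A'_s) f_y (d − a/2) + A'_s f_y (d − d') = [2660000 × (705 − 115.79) + 790000 × (705 − 40)] × 10⁻⁶ = 1567.30 + 525.35 = 2092.65 kN·m.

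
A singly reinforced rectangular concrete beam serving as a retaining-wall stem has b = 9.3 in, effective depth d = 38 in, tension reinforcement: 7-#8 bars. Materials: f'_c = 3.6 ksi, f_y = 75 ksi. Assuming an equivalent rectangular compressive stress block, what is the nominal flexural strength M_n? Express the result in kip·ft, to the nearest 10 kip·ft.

A_s = 7 × 0.79 = 5.53 in².
T = A_s f_y = 5.53 × 75 = 414.75 kips.
a = T/(0.85 f'_c b) = 414.75/(0.85 × 3.6 × 9.3) = 14.574 in.
M_n = T(d − a/2) = 414.75 × (38 − 7.287) = 12738.2 kip·in = 12738.2/12 = 1061.52 kip·ft.

M_n ≈ 1060 kip·ft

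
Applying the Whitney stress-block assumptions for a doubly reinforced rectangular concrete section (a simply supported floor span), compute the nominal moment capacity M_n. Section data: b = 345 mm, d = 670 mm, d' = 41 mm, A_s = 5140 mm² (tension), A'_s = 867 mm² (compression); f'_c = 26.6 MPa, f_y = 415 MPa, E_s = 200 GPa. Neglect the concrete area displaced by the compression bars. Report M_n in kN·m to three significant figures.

Assume both tension and compression steel yield.
Net tension couple steel: A_s − A'_s = 4273 mm².
a = (A_s − A'_s) f_y / (0.85 f'_c b) = 1773295/(0.85 × 26.6 × 345) = 227.33 mm.
c = a/β₁ = 227.33/0.85 = 267.45 mm; ε'_s = 0.003(c − d')/c = 0.0025 ≥ f_y/E_s = 0.0021, so compression steel does yield.
M_n = (A_s − A'_s) f_y (d − a/2) + A'_s f_y (d − d') = [1773295 × (670 − 113.665) + 359805 × (670 − 41)] × 10⁻⁶ = 986.55 + 226.32 = 1212.87 kN·m.

M_n ≈ 1210 kN·m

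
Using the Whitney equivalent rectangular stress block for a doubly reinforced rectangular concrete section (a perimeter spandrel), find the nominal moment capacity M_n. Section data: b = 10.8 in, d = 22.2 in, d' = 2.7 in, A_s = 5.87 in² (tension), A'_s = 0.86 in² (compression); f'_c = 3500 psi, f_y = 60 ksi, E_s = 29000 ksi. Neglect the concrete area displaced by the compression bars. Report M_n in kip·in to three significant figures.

M_n ≈ 6270 kip·in

Assume both steels yield.
a = (A_s − A'_s) f_y/(0.85 f'_c b) = (5.87 − 0.86) × 60/(0.85 × 3.5 × 10.8) = 9.356 in.
c = a/β₁ = 9.356/0.85 = 11.007 in; ε'_s = 0.003(c − d')/c = 0.0023 ≥ ε_y = 0.0021, so the compression steel yields.
M_n = (A_s − A'_s) f_y (d − a/2) + A'_s f_y (d − d') = 300.6 × (22.2 − 4.678) + 51.6 × (22.2 − 2.7) = 5267.1 + 1006.2 = 6273.3 kip·in.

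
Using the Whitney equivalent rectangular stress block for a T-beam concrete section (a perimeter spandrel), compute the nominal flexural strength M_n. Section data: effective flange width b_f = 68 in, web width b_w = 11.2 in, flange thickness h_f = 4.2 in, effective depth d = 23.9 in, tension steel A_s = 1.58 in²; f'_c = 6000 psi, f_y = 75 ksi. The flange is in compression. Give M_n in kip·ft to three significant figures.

Tension: T = A_s f_y = 1.58 × 75 = 118.5 kips.
Try a within the flange: a = T/(0.85 f'_c b_f) = 118.5/(0.85 × 6 × 68) = 0.342 in.
Since a = 0.342 ≤ h_f = 4.2 in, the stress block lies entirely in the flange; analyse as a rectangular beam of width b_f.
M_n = T(d − a/2) = 118.5 × (23.9 − 0.171) = 2811.9 kip·in.
M_n = 2811.9/12 = 234.33 kip·ft.

M_n ≈ 234 kip·ft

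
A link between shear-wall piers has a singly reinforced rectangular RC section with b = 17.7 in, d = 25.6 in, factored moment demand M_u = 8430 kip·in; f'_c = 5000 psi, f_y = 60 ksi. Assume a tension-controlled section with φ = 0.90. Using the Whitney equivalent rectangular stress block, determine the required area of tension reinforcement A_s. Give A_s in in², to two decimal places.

M_n = M_u/φ = 8430/0.90 = 9366.67 kip·in.
From M_n = 0.85 f'_c a b (d − a/2):
a = d − √(d² − 2M_n/(0.85 f'_c b)) = 25.6 − √(25.6² − 2 × 9366.67/(0.85 × 5 × 17.7)) = 5.442 in.
A_s = 0.85 f'_c a b / f_y = 0.85 × 5 × 5.442 × 17.7 / 60 = 6.823 in².

A_s ≈ 6.82 in²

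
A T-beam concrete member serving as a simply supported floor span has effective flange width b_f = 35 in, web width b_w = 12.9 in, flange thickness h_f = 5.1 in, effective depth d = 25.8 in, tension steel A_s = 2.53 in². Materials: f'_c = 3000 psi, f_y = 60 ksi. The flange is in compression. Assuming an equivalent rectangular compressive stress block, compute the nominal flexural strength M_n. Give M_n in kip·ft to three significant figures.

M_n ≈ 316 kip·ft

Tension: T = A_s f_y = 2.53 × 60 = 151.8 kips.
Try a within the flange: a = T/(0.85 f'_c b_f) = 151.8/(0.85 × 3 × 35) = 1.701 in.
Since a = 1.701 ≤ h_f = 5.1 in, the stress block lies entirely in the flange; analyse as a rectangular beam of width b_f.
M_n = T(d − a/2) = 151.8 × (25.8 − 0.8505) = 3787.3 kip·in.
M_n = 3787.3/12 = 315.61 kip·ft.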